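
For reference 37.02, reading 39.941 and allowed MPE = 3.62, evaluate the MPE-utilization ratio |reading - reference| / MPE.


e = indication - reference = 39.941 - 37.02 = 2.9210
|e| = 2.9210
ratio = |e| / MPE = 2.9210 / 3.62
ratio = 0.8069

0.8069


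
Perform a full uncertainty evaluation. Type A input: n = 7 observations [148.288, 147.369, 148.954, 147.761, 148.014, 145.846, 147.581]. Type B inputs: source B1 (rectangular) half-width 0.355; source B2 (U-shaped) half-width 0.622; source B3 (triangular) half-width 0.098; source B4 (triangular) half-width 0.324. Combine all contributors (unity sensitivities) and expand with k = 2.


mean = (148.288 + 147.369 + 148.954 + 147.761 + 148.014 + 145.846 + 147.581) / 7 = 147.6875714
s = sqrt(sum((x - mean)^2)/(n-1)) = 0.96441119
u_A = s / sqrt(n) = 0.96441119 / sqrt(7) = 0.36451317
u_B1 = 0.355 / sqrt(3) = 0.20495935
u_B2 = 0.622 / sqrt(2) = 0.43982042
u_B3 = 0.098 / sqrt(6) = 0.040008332
u_B4 = 0.324 / sqrt(6) = 0.13227245
uc = sqrt(0.36451317^2 + 0.20495935^2 + 0.43982042^2 + 0.040008332^2 + 0.13227245^2) = 0.62242819
U = k * uc = 2 * 0.62242819
U = 1.2449

1.2449


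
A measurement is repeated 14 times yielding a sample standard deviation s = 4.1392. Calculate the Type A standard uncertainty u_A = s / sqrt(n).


u_A = s / sqrt(n)
u_A = 4.1392 / sqrt(14)
u_A = 4.1392 / 3.7416574
u_A = 1.1062

1.1062


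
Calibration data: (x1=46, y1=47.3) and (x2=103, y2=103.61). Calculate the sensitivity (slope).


slope = (y2 - y1) / (x2 - x1)
= (103.61 - 47.3) / (103 - 46)
= 56.3100 / 57
= 0.9879

0.9879


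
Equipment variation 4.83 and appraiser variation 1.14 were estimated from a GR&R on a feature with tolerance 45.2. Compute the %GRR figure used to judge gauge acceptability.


GRR = sqrt(EV^2 + AV^2) = sqrt(4.83^2 + 1.14^2) = 4.962711
%GRR = GRR / tol * 100 = 4.962711 / 45.2 * 100
%GRR = 10.9794

10.9794


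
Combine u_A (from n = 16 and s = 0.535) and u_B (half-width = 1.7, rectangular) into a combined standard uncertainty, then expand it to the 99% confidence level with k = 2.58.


u_A = s / sqrt(n) = 0.535 / sqrt(16) = 0.13375
u_B = half_width / sqrt(3) = 1.7 / sqrt(3) = 0.98149546
uc = sqrt(u_A^2 + u_B^2) = sqrt(0.13375^2 + 0.98149546^2) = 0.99056671
U = k * uc = 2.58 * 0.99056671
U = 2.5557

2.5557


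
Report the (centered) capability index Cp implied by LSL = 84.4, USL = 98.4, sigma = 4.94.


Cp = (USL - LSL) / (6 * sigma)
= (98.4 - 84.4) / (6 * 4.94)
= 14.0000 / 29.6400
= 0.4723

0.4723


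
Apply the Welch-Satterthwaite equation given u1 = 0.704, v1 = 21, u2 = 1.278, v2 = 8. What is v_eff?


uc = sqrt(u1^2 + u2^2) = sqrt(0.704^2 + 1.278^2) = 1.459075
v_eff = uc^4 / (u1^4/v1 + u2^4/v2)
= 1.459075^4 / (0.704^4/21 + 1.278^4/8)
= 4.5322146 / 0.34514899
v_eff = 13.1312

13.1312


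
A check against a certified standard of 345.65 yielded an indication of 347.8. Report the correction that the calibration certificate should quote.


Correction = standard - reading
= 345.65 - 347.8
= -2.1500

-2.1500


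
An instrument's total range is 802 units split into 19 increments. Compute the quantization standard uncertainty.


resolution = range / divisions
resolution = 802 / 19 = 42.210526
u_res = resolution / (2*sqrt(3))
u_res = 42.210526 / 3.4641016
u_res = 12.1851

12.1851


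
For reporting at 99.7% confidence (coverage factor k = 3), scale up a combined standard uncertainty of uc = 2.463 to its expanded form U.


U = k * uc
U = 3 * 2.463
U = 7.3890

7.3890


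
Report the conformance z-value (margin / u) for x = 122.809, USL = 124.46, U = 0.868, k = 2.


u = U / k = 0.868 / 2 = 0.434
margin = |USL - x| = |124.46 - 122.809| = 1.651
z = margin / u = 1.651 / 0.434
z = 3.8041

3.8041


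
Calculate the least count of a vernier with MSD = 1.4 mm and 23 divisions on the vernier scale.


LC = MSD / n_div
= 1.4 / 23
= 0.0609

0.0609


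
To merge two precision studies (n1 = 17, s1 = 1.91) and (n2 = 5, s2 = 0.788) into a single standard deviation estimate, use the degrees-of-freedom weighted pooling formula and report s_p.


s_p = sqrt(((n1-1)*s1^2 + (n2-1)*s2^2) / (n1+n2-2))
numerator = (17-1)*1.91^2 + (5-1)*0.788^2 = 58.3696 + 2.483776 = 60.853376
denominator = 17 + 5 - 2 = 20
s_p^2 = 60.853376 / 20 = 3.0426688
s_p = sqrt(3.0426688) = 1.7443

1.7443


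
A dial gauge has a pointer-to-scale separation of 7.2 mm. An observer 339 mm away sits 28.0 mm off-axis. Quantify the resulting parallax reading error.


error = h * offset / d
= 7.2 * 28.0 / 339
= 0.5947

0.5947


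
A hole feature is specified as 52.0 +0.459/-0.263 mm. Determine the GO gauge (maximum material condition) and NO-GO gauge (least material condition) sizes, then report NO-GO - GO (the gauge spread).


GO = nominal - lower_tol (smallest hole = maximum material condition)
GO = 52.0 - 0.263 = 51.737
NO-GO = nominal + upper_tol (largest hole = least material condition)
NO-GO = 52.0 + 0.459 = 52.459
spread = NO-GO - GO = 52.459 - 51.737 = 0.7220

0.7220


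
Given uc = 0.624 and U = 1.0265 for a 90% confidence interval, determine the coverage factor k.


k = U / uc
k = 1.0265 / 0.624
k = 1.645

1.645


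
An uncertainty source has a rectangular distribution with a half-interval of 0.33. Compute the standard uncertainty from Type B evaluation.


u_B = half_width / sqrt(3)
u_B = 0.33 / 1.7320508
u_B = 0.1905

0.1905


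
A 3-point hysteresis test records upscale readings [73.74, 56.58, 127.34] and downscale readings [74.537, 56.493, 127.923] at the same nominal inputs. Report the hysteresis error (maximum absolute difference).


|73.74 - 74.537| = 0.7970
|56.58 - 56.493| = 0.0870
|127.34 - 127.923| = 0.5830
hysteresis = max(diffs) = 0.7970

0.7970


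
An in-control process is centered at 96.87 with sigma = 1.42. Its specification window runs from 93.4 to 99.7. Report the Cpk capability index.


Cpu = (USL - mean) / (3*sigma) = (99.7 - 96.87) / (3*1.42) = 0.6643
Cpl = (mean - LSL) / (3*sigma) = (96.87 - 93.4) / (3*1.42) = 0.8146
Cpk = min(Cpu, Cpl) = 0.6643

0.6643


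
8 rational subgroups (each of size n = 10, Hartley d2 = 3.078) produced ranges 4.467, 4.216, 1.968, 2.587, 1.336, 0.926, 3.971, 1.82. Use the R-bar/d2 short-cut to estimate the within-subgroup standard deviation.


R_bar = (4.467 + 4.216 + 1.968 + 2.587 + 1.336 + 0.926 + 3.971 + 1.82) / 8
R_bar = 21.291 / 8 = 2.661375
sigma_hat = R_bar / d2 = 2.661375 / 3.078 = 0.8646

0.8646


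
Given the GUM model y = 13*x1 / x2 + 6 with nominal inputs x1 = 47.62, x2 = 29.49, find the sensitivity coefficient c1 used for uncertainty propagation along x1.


y = 13*x1 / x2 + 6
dy/dx1 = 13/x2
Evaluate at x2 = 29.49: c1 = 13 / 29.49
c1 = 0.4408

0.4408


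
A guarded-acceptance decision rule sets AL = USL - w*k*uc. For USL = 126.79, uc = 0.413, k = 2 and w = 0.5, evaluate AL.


U = k * uc = 2 * 0.413 = 0.826
guard band g = w * U = 0.5 * 0.826 = 0.413
AL = USL - g = 126.79 - 0.413
AL = 126.3770

126.3770


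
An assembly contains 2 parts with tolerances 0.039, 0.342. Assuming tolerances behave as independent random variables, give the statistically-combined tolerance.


RSS = sqrt(0.039^2 + 0.342^2)
= sqrt(0.118485)
= 0.3442

0.3442


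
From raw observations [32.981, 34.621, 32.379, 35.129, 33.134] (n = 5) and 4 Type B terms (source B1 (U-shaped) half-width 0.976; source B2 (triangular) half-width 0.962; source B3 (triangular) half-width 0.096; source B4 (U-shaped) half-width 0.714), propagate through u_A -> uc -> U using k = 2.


mean = (32.981 + 34.621 + 32.379 + 35.129 + 33.134) / 5 = 33.6488
s = sqrt(sum((x - mean)^2)/(n-1)) = 1.1682822
u_A = s / sqrt(n) = 1.1682822 / sqrt(5) = 0.52247168
u_B1 = 0.976 / sqrt(2) = 0.69013622
u_B2 = 0.962 / sqrt(6) = 0.39273486
u_B3 = 0.096 / sqrt(6) = 0.039191836
u_B4 = 0.714 / sqrt(2) = 0.50487424
uc = sqrt(0.52247168^2 + 0.69013622^2 + 0.39273486^2 + 0.039191836^2 + 0.50487424^2) = 1.0770048
U = k * uc = 2 * 1.0770048
U = 2.1540

2.1540


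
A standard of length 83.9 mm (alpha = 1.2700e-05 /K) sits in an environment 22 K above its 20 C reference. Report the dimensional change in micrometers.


dL = L * alpha * dT
= 83.9 * 1.2700e-05 * 22
= 0.0234417 mm
dL_um = 0.0234417 * 1000 = 23.4417 um

23.4417


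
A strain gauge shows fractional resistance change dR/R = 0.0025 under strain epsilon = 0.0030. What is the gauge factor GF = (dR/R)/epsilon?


GF = (dR/R) / epsilon
= 0.0025 / 0.0030
= 0.8333

0.8333


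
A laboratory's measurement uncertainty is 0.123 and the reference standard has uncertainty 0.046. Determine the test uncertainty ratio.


TUR = u_lab / u_ref
= 0.123 / 0.046
= 2.6739

2.6739


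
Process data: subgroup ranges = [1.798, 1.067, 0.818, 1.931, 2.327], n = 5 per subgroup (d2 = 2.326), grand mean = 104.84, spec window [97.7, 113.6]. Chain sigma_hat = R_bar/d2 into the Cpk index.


R_bar = (1.798 + 1.067 + 0.818 + 1.931 + 2.327) / 5 = 1.5882
sigma = R_bar / d2 = 1.5882 / 2.326 = 0.6828031
Cp = (USL - LSL)/(6*sigma) = (113.6 - 97.7)/(6*0.6828031) = 3.8811
Cpu = (113.6 - 104.84)/(3*0.6828031) = 4.2765
Cpl = (104.84 - 97.7)/(3*0.6828031) = 3.4856
Cpk = min(Cpu, Cpl) = 3.4856

3.4856


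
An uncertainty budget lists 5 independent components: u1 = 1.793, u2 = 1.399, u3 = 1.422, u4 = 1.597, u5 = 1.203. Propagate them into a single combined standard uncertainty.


uc = sqrt(1.793^2 + 1.399^2 + 1.422^2 + 1.597^2 + 1.203^2)
uc = sqrt(11.191752)
uc = 3.3454

3.3454


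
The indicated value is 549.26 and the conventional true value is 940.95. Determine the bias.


Systematic error = measured - true
= 549.26 - 940.95
= -391.6900

-391.6900


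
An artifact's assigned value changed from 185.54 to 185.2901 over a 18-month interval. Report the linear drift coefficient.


rate = (v2 - v1) / months
= (185.2901 - 185.54) / 18
= -0.2499 / 18
= -0.0139

-0.0139


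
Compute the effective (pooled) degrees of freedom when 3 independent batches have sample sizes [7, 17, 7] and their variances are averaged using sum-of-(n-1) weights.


nu = sum_i (n_i - 1)
nu = ((7 - 1) + (17 - 1) + (7 - 1))
nu = 6 + 16 + 6
nu = 28

28


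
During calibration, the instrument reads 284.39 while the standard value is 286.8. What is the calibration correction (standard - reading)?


Correction = standard - reading
= 286.8 - 284.39
= 2.4100

2.4100


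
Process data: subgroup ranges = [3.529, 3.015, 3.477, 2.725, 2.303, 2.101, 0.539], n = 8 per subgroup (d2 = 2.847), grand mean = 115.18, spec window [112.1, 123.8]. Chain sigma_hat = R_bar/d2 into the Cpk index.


R_bar = (3.529 + 3.015 + 3.477 + 2.725 + 2.303 + 2.101 + 0.539) / 7 = 2.527
sigma = R_bar / d2 = 2.527 / 2.847 = 0.88760098
Cp = (USL - LSL)/(6*sigma) = (123.8 - 112.1)/(6*0.88760098) = 2.1969
Cpu = (123.8 - 115.18)/(3*0.88760098) = 3.2372
Cpl = (115.18 - 112.1)/(3*0.88760098) = 1.1567
Cpk = min(Cpu, Cpl) = 1.1567

1.1567


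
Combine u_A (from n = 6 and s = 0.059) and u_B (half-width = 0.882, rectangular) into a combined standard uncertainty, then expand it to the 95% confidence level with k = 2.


u_A = s / sqrt(n) = 0.059 / sqrt(6) = 0.024086649
u_B = half_width / sqrt(3) = 0.882 / sqrt(3) = 0.50922294
uc = sqrt(u_A^2 + u_B^2) = sqrt(0.024086649^2 + 0.50922294^2) = 0.50979228
U = k * uc = 2 * 0.50979228
U = 1.0196

1.0196


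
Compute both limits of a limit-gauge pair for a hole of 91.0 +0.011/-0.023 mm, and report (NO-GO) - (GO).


GO = nominal - lower_tol (smallest hole = maximum material condition)
GO = 91.0 - 0.023 = 90.977
NO-GO = nominal + upper_tol (largest hole = least material condition)
NO-GO = 91.0 + 0.011 = 91.011
spread = NO-GO - GO = 91.011 - 90.977 = 0.0340

0.0340


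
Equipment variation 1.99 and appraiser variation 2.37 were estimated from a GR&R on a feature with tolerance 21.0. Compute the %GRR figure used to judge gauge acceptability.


GRR = sqrt(EV^2 + AV^2) = sqrt(1.99^2 + 2.37^2) = 3.0946728
%GRR = GRR / tol * 100 = 3.0946728 / 21.0 * 100
%GRR = 14.7365

14.7365


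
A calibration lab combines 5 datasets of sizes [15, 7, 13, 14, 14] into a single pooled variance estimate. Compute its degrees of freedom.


nu = sum_i (n_i - 1)
nu = ((15 - 1) + (7 - 1) + (13 - 1) + (14 - 1) + (14 - 1))
nu = 14 + 6 + 12 + 13 + 13
nu = 58

58


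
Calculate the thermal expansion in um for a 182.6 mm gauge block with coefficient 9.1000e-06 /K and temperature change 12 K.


dL = L * alpha * dT
= 182.6 * 9.1000e-06 * 12
= 0.0199399 mm
dL_um = 0.0199399 * 1000 = 19.9399 um

19.9399


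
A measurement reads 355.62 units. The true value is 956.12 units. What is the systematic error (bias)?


Systematic error = measured - true
= 355.62 - 956.12
= -600.5000

-600.5000


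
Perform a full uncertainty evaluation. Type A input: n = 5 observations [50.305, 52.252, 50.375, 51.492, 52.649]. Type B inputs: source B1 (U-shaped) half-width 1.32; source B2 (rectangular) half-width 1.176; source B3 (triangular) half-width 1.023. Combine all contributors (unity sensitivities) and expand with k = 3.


mean = (50.305 + 52.252 + 50.375 + 51.492 + 52.649) / 5 = 51.4146
s = sqrt(sum((x - mean)^2)/(n-1)) = 1.0657102
u_A = s / sqrt(n) = 1.0657102 / sqrt(5) = 0.47660009
u_B1 = 1.32 / sqrt(2) = 0.93338095
u_B2 = 1.176 / sqrt(3) = 0.67896392
u_B3 = 1.023 / sqrt(6) = 0.417638
uc = sqrt(0.47660009^2 + 0.93338095^2 + 0.67896392^2 + 0.417638^2) = 1.3167236
U = k * uc = 3 * 1.3167236
U = 3.9502

3.9502


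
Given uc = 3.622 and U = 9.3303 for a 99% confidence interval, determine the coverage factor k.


k = U / uc
k = 9.3303 / 3.622
k = 2.576

2.576


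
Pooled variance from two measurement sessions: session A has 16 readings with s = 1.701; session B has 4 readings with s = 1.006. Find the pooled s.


s_p = sqrt(((n1-1)*s1^2 + (n2-1)*s2^2) / (n1+n2-2))
numerator = (16-1)*1.701^2 + (4-1)*1.006^2 = 43.401015 + 3.036108 = 46.437123
denominator = 16 + 4 - 2 = 18
s_p^2 = 46.437123 / 18 = 2.5798402
s_p = sqrt(2.5798402) = 1.6062

1.6062


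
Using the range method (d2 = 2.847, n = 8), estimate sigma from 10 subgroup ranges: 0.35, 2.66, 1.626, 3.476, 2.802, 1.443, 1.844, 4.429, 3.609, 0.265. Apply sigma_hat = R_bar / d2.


R_bar = (0.35 + 2.66 + 1.626 + 3.476 + 2.802 + 1.443 + 1.844 + 4.429 + 3.609 + 0.265) / 10
R_bar = 22.504 / 10 = 2.2504
sigma_hat = R_bar / d2 = 2.2504 / 2.847 = 0.7904

0.7904


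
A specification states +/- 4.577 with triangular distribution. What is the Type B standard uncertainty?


u_B = half_width / sqrt(6)
u_B = 4.577 / 2.4494897
u_B = 1.8686

1.8686


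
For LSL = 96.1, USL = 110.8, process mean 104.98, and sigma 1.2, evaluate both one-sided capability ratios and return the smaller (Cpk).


Cpu = (USL - mean) / (3*sigma) = (110.8 - 104.98) / (3*1.2) = 1.6167
Cpl = (mean - LSL) / (3*sigma) = (104.98 - 96.1) / (3*1.2) = 2.4667
Cpk = min(Cpu, Cpl) = 1.6167

1.6167


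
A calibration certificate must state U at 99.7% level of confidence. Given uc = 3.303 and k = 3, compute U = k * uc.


U = k * uc
U = 3 * 3.303
U = 9.9090

9.9090


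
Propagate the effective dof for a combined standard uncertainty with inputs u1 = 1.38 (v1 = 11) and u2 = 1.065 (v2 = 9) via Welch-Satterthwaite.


uc = sqrt(u1^2 + u2^2) = sqrt(1.38^2 + 1.065^2) = 1.7431652
v_eff = uc^4 / (u1^4/v1 + u2^4/v2)
= 1.7431652^4 / (1.38^4/11 + 1.065^4/9)
= 9.2332414 / 0.47264428
v_eff = 19.5353

19.5353


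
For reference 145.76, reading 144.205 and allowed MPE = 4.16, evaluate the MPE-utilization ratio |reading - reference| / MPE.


e = indication - reference = 144.205 - 145.76 = -1.5550
|e| = 1.5550
ratio = |e| / MPE = 1.5550 / 4.16
ratio = 0.3738

0.3738


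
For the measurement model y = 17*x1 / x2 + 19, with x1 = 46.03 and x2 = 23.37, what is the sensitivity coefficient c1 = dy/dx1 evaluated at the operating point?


y = 17*x1 / x2 + 19
dy/dx1 = 17/x2
Evaluate at x2 = 23.37: c1 = 17 / 23.37
c1 = 0.7274

0.7274


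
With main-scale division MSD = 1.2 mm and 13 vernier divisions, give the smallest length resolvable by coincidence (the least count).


LC = MSD / n_div
= 1.2 / 13
= 0.0923

0.0923


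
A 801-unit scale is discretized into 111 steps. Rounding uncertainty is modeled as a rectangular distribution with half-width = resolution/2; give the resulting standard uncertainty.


resolution = range / divisions
resolution = 801 / 111 = 7.2162162
u_res = resolution / (2*sqrt(3))
u_res = 7.2162162 / 3.4641016
u_res = 2.0831

2.0831


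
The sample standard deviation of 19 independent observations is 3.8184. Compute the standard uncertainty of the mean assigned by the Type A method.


u_A = s / sqrt(n)
u_A = 3.8184 / sqrt(19)
u_A = 3.8184 / 4.3588989
u_A = 0.8760

0.8760


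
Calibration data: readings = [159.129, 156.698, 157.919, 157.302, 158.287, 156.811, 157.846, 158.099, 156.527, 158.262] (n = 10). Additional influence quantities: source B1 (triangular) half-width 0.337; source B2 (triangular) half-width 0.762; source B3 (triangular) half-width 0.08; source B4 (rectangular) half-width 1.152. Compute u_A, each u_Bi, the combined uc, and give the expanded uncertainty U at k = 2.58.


mean = (159.129 + 156.698 + 157.919 + 157.302 + 158.287 + 156.811 + 157.846 + 158.099 + 156.527 + 158.262) / 10 = 157.688
s = sqrt(sum((x - mean)^2)/(n-1)) = 0.83387649
u_A = s / sqrt(n) = 0.83387649 / sqrt(10) = 0.2636949
u_B1 = 0.337 / sqrt(6) = 0.13757967
u_B2 = 0.762 / sqrt(6) = 0.3110852
u_B3 = 0.08 / sqrt(6) = 0.032659863
u_B4 = 1.152 / sqrt(3) = 0.66510751
uc = sqrt(0.2636949^2 + 0.13757967^2 + 0.3110852^2 + 0.032659863^2 + 0.66510751^2) = 0.79288829
U = k * uc = 2.58 * 0.79288829
U = 2.0457

2.0457


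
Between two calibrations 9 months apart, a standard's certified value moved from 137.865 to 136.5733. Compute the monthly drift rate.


rate = (v2 - v1) / months
= (136.5733 - 137.865) / 9
= -1.2917 / 9
= -0.1435

-0.1435


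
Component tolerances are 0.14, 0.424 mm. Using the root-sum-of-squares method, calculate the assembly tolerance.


RSS = sqrt(0.14^2 + 0.424^2)
= sqrt(0.199376)
= 0.4465

0.4465


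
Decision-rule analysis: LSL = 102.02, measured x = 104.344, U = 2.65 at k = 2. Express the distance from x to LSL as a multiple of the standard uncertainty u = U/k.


u = U / k = 2.65 / 2 = 1.325
margin = |LSL - x| = |102.02 - 104.344| = 2.324
z = margin / u = 2.324 / 1.325
z = 1.7540

1.7540


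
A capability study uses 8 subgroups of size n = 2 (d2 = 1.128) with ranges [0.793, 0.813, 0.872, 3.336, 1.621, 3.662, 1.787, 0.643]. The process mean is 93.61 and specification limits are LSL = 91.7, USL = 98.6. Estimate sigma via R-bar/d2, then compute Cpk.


R_bar = (0.793 + 0.813 + 0.872 + 3.336 + 1.621 + 3.662 + 1.787 + 0.643) / 8 = 1.690875
sigma = R_bar / d2 = 1.690875 / 1.128 = 1.4990027
Cp = (USL - LSL)/(6*sigma) = (98.6 - 91.7)/(6*1.4990027) = 0.7672
Cpu = (98.6 - 93.61)/(3*1.4990027) = 1.1096
Cpl = (93.61 - 91.7)/(3*1.4990027) = 0.4247
Cpk = min(Cpu, Cpl) = 0.4247

0.4247


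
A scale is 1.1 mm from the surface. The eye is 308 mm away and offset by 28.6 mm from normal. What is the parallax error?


error = h * offset / d
= 1.1 * 28.6 / 308
= 0.1021

0.1021


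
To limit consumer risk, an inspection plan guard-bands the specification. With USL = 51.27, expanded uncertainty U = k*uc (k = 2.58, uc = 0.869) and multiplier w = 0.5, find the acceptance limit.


U = k * uc = 2.58 * 0.869 = 2.24202
guard band g = w * U = 0.5 * 2.24202 = 1.12101
AL = USL - g = 51.27 - 1.12101
AL = 50.1490

50.1490


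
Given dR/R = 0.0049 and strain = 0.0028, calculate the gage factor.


GF = (dR/R) / epsilon
= 0.0049 / 0.0028
= 1.7500

1.7500


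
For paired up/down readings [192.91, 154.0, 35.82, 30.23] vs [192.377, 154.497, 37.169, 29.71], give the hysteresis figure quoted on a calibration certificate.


|192.91 - 192.377| = 0.5330
|154.0 - 154.497| = 0.4970
|35.82 - 37.169| = 1.3490
|30.23 - 29.71| = 0.5200
hysteresis = max(diffs) = 1.3490

1.3490


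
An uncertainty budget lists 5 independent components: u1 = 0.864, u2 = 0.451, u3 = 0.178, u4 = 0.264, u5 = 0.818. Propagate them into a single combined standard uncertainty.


uc = sqrt(0.864^2 + 0.451^2 + 0.178^2 + 0.264^2 + 0.818^2)
uc = sqrt(1.720401)
uc = 1.3116

1.3116


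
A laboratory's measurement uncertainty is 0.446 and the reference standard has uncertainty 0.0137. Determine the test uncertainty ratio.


TUR = u_lab / u_ref
= 0.446 / 0.0137
= 32.5547

32.5547


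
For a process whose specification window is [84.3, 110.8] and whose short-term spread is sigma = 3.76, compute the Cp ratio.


Cp = (USL - LSL) / (6 * sigma)
= (110.8 - 84.3) / (6 * 3.76)
= 26.5000 / 22.5600
= 1.1746

1.1746


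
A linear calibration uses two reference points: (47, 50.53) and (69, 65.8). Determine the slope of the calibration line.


slope = (y2 - y1) / (x2 - x1)
= (65.8 - 50.53) / (69 - 47)
= 15.2700 / 22
= 0.6941

0.6941


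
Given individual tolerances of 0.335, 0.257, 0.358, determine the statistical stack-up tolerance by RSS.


RSS = sqrt(0.335^2 + 0.257^2 + 0.358^2)
= sqrt(0.306438)
= 0.5536

0.5536


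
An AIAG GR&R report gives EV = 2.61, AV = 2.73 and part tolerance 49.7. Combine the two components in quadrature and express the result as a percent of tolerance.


GRR = sqrt(EV^2 + AV^2) = sqrt(2.61^2 + 2.73^2) = 3.7769035
%GRR = GRR / tol * 100 = 3.7769035 / 49.7 * 100
%GRR = 7.5994

7.5994


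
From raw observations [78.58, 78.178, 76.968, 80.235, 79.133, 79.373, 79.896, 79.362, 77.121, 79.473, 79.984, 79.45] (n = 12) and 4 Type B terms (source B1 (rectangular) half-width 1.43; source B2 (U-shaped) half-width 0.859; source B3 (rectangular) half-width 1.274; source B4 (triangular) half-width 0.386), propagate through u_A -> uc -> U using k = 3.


mean = (78.58 + 78.178 + 76.968 + 80.235 + 79.133 + 79.373 + 79.896 + 79.362 + 77.121 + 79.473 + 79.984 + 79.45) / 12 = 78.97941667
s = sqrt(sum((x - mean)^2)/(n-1)) = 1.0667305
u_A = s / sqrt(n) = 1.0667305 / sqrt(12) = 0.30793857
u_B1 = 1.43 / sqrt(3) = 0.82561088
u_B2 = 0.859 / sqrt(2) = 0.60740473
u_B3 = 1.274 / sqrt(3) = 0.73554424
u_B4 = 0.386 / sqrt(6) = 0.15758384
uc = sqrt(0.30793857^2 + 0.82561088^2 + 0.60740473^2 + 0.73554424^2 + 0.15758384^2) = 1.3081506
U = k * uc = 3 * 1.3081506
U = 3.9245

3.9245


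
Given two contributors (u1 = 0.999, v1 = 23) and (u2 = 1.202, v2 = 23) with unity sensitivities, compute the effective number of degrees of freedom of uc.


uc = sqrt(u1^2 + u2^2) = sqrt(0.999^2 + 1.202^2) = 1.5629475
v_eff = uc^4 / (u1^4/v1 + u2^4/v2)
= 1.5629475^4 / (0.999^4/23 + 1.202^4/23)
= 5.9672957 / 0.13406368
v_eff = 44.5109

44.5109


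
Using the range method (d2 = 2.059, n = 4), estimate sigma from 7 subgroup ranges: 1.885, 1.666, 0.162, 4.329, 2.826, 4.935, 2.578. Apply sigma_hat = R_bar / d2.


R_bar = (1.885 + 1.666 + 0.162 + 4.329 + 2.826 + 4.935 + 2.578) / 7
R_bar = 18.381 / 7 = 2.6258571
sigma_hat = R_bar / d2 = 2.6258571 / 2.059 = 1.2753

1.2753


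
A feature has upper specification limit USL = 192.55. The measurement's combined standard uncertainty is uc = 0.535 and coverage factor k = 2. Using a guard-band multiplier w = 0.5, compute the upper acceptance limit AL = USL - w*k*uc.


U = k * uc = 2 * 0.535 = 1.07
guard band g = w * U = 0.5 * 1.07 = 0.535
AL = USL - g = 192.55 - 0.535
AL = 192.0150

192.0150


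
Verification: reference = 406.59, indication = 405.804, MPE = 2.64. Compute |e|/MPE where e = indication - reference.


e = indication - reference = 405.804 - 406.59 = -0.7860
|e| = 0.7860
ratio = |e| / MPE = 0.7860 / 2.64
ratio = 0.2977

0.2977


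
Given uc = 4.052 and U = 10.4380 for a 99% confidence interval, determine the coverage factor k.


k = U / uc
k = 10.4380 / 4.052
k = 2.576

2.576


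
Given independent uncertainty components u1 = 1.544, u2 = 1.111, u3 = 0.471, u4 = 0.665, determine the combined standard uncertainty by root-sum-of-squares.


uc = sqrt(1.544^2 + 1.111^2 + 0.471^2 + 0.665^2)
uc = sqrt(4.282323)
uc = 2.0694

2.0694


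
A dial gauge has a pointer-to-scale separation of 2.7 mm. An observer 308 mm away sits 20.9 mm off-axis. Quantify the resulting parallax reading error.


error = h * offset / d
= 2.7 * 20.9 / 308
= 0.1832

0.1832


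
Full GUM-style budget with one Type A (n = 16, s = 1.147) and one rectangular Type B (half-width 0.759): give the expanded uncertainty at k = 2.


u_A = s / sqrt(n) = 1.147 / sqrt(16) = 0.28675
u_B = half_width / sqrt(3) = 0.759 / sqrt(3) = 0.43820885
uc = sqrt(u_A^2 + u_B^2) = sqrt(0.28675^2 + 0.43820885^2) = 0.52369128
U = k * uc = 2 * 0.52369128
U = 1.0474

1.0474


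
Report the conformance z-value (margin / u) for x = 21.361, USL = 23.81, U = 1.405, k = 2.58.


u = U / k = 1.405 / 2.58 = 0.54457364
margin = |USL - x| = |23.81 - 21.361| = 2.449
z = margin / u = 2.449 / 0.54457364
z = 4.4971

4.4971


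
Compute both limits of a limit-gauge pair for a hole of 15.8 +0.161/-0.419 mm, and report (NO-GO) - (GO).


GO = nominal - lower_tol (smallest hole = maximum material condition)
GO = 15.8 - 0.419 = 15.381
NO-GO = nominal + upper_tol (largest hole = least material condition)
NO-GO = 15.8 + 0.161 = 15.961
spread = NO-GO - GO = 15.961 - 15.381 = 0.5800

0.5800


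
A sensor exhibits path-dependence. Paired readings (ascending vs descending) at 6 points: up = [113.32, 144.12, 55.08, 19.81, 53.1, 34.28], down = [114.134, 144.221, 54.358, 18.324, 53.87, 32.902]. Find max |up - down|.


|113.32 - 114.134| = 0.8140
|144.12 - 144.221| = 0.1010
|55.08 - 54.358| = 0.7220
|19.81 - 18.324| = 1.4860
|53.1 - 53.87| = 0.7700
|34.28 - 32.902| = 1.3780
hysteresis = max(diffs) = 1.4860

1.4860


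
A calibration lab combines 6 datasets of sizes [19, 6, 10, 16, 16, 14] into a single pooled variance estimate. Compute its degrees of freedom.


nu = sum_i (n_i - 1)
nu = ((19 - 1) + (6 - 1) + (10 - 1) + (16 - 1) + (16 - 1) + (14 - 1))
nu = 18 + 5 + 9 + 15 + 15 + 13
nu = 75

75


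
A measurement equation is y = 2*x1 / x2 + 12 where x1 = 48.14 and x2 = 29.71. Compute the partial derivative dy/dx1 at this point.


y = 2*x1 / x2 + 12
dy/dx1 = 2/x2
Evaluate at x2 = 29.71: c1 = 2 / 29.71
c1 = 0.0673

0.0673


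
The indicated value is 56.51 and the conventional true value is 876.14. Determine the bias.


Systematic error = measured - true
= 56.51 - 876.14
= -819.6300

-819.6300


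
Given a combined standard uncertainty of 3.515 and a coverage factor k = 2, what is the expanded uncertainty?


U = k * uc
U = 2 * 3.515
U = 7.0300

7.0300


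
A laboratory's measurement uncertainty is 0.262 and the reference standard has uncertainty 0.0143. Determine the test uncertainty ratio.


TUR = u_lab / u_ref
= 0.262 / 0.0143
= 18.3217

18.3217


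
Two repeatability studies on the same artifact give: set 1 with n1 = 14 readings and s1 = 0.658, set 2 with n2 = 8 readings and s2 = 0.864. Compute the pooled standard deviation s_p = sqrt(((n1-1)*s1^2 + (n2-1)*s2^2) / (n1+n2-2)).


s_p = sqrt(((n1-1)*s1^2 + (n2-1)*s2^2) / (n1+n2-2))
numerator = (14-1)*0.658^2 + (8-1)*0.864^2 = 5.628532 + 5.225472 = 10.854004
denominator = 14 + 8 - 2 = 20
s_p^2 = 10.854004 / 20 = 0.5427002
s_p = sqrt(0.5427002) = 0.7367

0.7367


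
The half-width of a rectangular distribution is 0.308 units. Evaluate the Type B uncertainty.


u_B = half_width / sqrt(3)
u_B = 0.308 / 1.7320508
u_B = 0.1778

0.1778


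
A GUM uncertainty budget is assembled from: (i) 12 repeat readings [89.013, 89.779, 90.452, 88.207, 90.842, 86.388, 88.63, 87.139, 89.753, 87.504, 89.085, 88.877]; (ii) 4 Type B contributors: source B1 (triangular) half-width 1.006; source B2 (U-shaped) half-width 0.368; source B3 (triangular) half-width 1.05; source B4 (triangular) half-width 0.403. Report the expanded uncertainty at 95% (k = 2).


mean = (89.013 + 89.779 + 90.452 + 88.207 + 90.842 + 86.388 + 88.63 + 87.139 + 89.753 + 87.504 + 89.085 + 88.877) / 12 = 88.80575
s = sqrt(sum((x - mean)^2)/(n-1)) = 1.3326145
u_A = s / sqrt(n) = 1.3326145 / sqrt(12) = 0.38469267
u_B1 = 1.006 / sqrt(6) = 0.41069778
u_B2 = 0.368 / sqrt(2) = 0.2602153
u_B3 = 1.05 / sqrt(6) = 0.4286607
u_B4 = 0.403 / sqrt(6) = 0.16452406
uc = sqrt(0.38469267^2 + 0.41069778^2 + 0.2602153^2 + 0.4286607^2 + 0.16452406^2) = 0.77148641
U = k * uc = 2 * 0.77148641
U = 1.5430

1.5430


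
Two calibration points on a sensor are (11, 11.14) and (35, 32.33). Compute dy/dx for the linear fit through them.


slope = (y2 - y1) / (x2 - x1)
= (32.33 - 11.14) / (35 - 11)
= 21.1900 / 24
= 0.8829

0.8829


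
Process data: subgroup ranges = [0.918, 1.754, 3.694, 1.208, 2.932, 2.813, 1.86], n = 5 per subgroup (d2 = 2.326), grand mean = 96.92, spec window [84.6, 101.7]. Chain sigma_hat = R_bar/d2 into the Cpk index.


R_bar = (0.918 + 1.754 + 3.694 + 1.208 + 2.932 + 2.813 + 1.86) / 7 = 2.1684286
sigma = R_bar / d2 = 2.1684286 / 2.326 = 0.93225649
Cp = (USL - LSL)/(6*sigma) = (101.7 - 84.6)/(6*0.93225649) = 3.0571
Cpu = (101.7 - 96.92)/(3*0.93225649) = 1.7091
Cpl = (96.92 - 84.6)/(3*0.93225649) = 4.4051
Cpk = min(Cpu, Cpl) = 1.7091

1.7091


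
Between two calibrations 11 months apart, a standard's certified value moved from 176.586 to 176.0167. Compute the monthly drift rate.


rate = (v2 - v1) / months
= (176.0167 - 176.586) / 11
= -0.5693 / 11
= -0.0518

-0.0518


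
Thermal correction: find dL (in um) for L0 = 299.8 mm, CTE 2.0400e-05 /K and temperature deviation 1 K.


dL = L * alpha * dT
= 299.8 * 2.0400e-05 * 1
= 0.0061159 mm
dL_um = 0.0061159 * 1000 = 6.1159 um

6.1159


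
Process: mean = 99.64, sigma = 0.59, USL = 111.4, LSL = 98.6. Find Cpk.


Cpu = (USL - mean) / (3*sigma) = (111.4 - 99.64) / (3*0.59) = 6.6441
Cpl = (mean - LSL) / (3*sigma) = (99.64 - 98.6) / (3*0.59) = 0.5876
Cpk = min(Cpu, Cpl) = 0.5876

0.5876


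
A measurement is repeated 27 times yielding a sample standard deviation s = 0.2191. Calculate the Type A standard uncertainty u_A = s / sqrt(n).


u_A = s / sqrt(n)
u_A = 0.2191 / sqrt(27)
u_A = 0.2191 / 5.1961524
u_A = 0.0422

0.0422


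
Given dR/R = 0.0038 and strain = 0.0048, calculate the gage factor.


GF = (dR/R) / epsilon
= 0.0038 / 0.0048
= 0.7917

0.7917


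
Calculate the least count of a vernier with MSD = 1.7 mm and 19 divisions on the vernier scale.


LC = MSD / n_div
= 1.7 / 19
= 0.0895

0.0895


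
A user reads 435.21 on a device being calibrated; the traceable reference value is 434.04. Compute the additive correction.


Correction = standard - reading
= 434.04 - 435.21
= -1.1700

-1.1700


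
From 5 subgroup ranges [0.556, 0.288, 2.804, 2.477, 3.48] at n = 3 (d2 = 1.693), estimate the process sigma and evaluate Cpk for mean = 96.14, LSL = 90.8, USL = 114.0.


R_bar = (0.556 + 0.288 + 2.804 + 2.477 + 3.48) / 5 = 1.921
sigma = R_bar / d2 = 1.921 / 1.693 = 1.1346722
Cp = (USL - LSL)/(6*sigma) = (114.0 - 90.8)/(6*1.1346722) = 3.4077
Cpu = (114.0 - 96.14)/(3*1.1346722) = 5.2467
Cpl = (96.14 - 90.8)/(3*1.1346722) = 1.5687
Cpk = min(Cpu, Cpl) = 1.5687

1.5687


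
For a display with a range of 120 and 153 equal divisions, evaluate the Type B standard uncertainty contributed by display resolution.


resolution = range / divisions
resolution = 120 / 153 = 0.78431373
u_res = resolution / (2*sqrt(3))
u_res = 0.78431373 / 3.4641016
u_res = 0.2264

0.2264


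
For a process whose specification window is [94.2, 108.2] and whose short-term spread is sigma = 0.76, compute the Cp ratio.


Cp = (USL - LSL) / (6 * sigma)
= (108.2 - 94.2) / (6 * 0.76)
= 14.0000 / 4.5600
= 3.0702

3.0702


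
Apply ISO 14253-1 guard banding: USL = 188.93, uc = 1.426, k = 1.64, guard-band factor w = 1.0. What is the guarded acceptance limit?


U = k * uc = 1.64 * 1.426 = 2.33864
guard band g = w * U = 1.0 * 2.33864 = 2.33864
AL = USL - g = 188.93 - 2.33864
AL = 186.5914

186.5914


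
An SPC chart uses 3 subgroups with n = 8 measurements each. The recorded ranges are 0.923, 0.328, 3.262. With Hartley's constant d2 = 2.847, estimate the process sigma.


R_bar = (0.923 + 0.328 + 3.262) / 3
R_bar = 4.513 / 3 = 1.5043333
sigma_hat = R_bar / d2 = 1.5043333 / 2.847 = 0.5284

0.5284


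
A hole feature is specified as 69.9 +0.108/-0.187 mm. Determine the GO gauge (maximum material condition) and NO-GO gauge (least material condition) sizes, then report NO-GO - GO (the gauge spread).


GO = nominal - lower_tol (smallest hole = maximum material condition)
GO = 69.9 - 0.187 = 69.713
NO-GO = nominal + upper_tol (largest hole = least material condition)
NO-GO = 69.9 + 0.108 = 70.008
spread = NO-GO - GO = 70.008 - 69.713 = 0.2950

0.2950


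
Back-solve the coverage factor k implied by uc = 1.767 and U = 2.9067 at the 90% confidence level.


k = U / uc
k = 2.9067 / 1.767
k = 1.645

1.645


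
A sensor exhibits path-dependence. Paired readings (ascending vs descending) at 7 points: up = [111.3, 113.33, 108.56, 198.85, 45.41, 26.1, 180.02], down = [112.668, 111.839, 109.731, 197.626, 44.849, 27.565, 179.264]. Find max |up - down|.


|111.3 - 112.668| = 1.3680
|113.33 - 111.839| = 1.4910
|108.56 - 109.731| = 1.1710
|198.85 - 197.626| = 1.2240
|45.41 - 44.849| = 0.5610
|26.1 - 27.565| = 1.4650
|180.02 - 179.264| = 0.7560
hysteresis = max(diffs) = 1.4910

1.4910


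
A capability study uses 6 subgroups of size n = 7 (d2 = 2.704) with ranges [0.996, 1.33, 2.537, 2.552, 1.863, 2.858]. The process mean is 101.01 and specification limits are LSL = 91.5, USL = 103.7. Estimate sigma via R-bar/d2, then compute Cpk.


R_bar = (0.996 + 1.33 + 2.537 + 2.552 + 1.863 + 2.858) / 6 = 2.0226667
sigma = R_bar / d2 = 2.0226667 / 2.704 = 0.74802763
Cp = (USL - LSL)/(6*sigma) = (103.7 - 91.5)/(6*0.74802763) = 2.7183
Cpu = (103.7 - 101.01)/(3*0.74802763) = 1.1987
Cpl = (101.01 - 91.5)/(3*0.74802763) = 4.2378
Cpk = min(Cpu, Cpl) = 1.1987

1.1987


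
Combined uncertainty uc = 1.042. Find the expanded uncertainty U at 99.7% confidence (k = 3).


U = k * uc
U = 3 * 1.042
U = 3.1260

3.1260


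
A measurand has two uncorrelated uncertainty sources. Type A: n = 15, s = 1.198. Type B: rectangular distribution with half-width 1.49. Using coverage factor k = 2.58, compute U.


u_A = s / sqrt(n) = 1.198 / sqrt(15) = 0.30932227
u_B = half_width / sqrt(3) = 1.49 / sqrt(3) = 0.8602519
uc = sqrt(u_A^2 + u_B^2) = sqrt(0.30932227^2 + 0.8602519^2) = 0.91417372
U = k * uc = 2.58 * 0.91417372
U = 2.3586

2.3586


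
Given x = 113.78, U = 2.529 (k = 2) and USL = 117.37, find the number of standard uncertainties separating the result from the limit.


u = U / k = 2.529 / 2 = 1.2645
margin = |USL - x| = |117.37 - 113.78| = 3.59
z = margin / u = 3.59 / 1.2645
z = 2.8391

2.8391


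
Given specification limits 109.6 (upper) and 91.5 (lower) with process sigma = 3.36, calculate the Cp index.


Cp = (USL - LSL) / (6 * sigma)
= (109.6 - 91.5) / (6 * 3.36)
= 18.1000 / 20.1600
= 0.8978

0.8978


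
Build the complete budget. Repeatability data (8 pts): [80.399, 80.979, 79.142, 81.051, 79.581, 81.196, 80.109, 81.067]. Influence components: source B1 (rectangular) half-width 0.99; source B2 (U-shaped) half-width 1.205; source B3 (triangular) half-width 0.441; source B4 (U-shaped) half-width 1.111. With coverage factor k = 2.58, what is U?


mean = (80.399 + 80.979 + 79.142 + 81.051 + 79.581 + 81.196 + 80.109 + 81.067) / 8 = 80.4405
s = sqrt(sum((x - mean)^2)/(n-1)) = 0.7711246
u_A = s / sqrt(n) = 0.7711246 / sqrt(8) = 0.27263372
u_B1 = 0.99 / sqrt(3) = 0.57157677
u_B2 = 1.205 / sqrt(2) = 0.85206367
u_B3 = 0.441 / sqrt(6) = 0.1800375
u_B4 = 1.111 / sqrt(2) = 0.78559563
uc = sqrt(0.27263372^2 + 0.57157677^2 + 0.85206367^2 + 0.1800375^2 + 0.78559563^2) = 1.3328975
U = k * uc = 2.58 * 1.3328975
U = 3.4389

3.4389


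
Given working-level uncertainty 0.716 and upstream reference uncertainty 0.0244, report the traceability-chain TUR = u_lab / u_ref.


TUR = u_lab / u_ref
= 0.716 / 0.0244
= 29.3443

29.3443


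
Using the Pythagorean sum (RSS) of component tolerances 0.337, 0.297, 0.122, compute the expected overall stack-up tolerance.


RSS = sqrt(0.337^2 + 0.297^2 + 0.122^2)
= sqrt(0.216662)
= 0.4655

0.4655


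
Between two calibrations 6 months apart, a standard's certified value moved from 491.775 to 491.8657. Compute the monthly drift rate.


rate = (v2 - v1) / months
= (491.8657 - 491.775) / 6
= 0.0907 / 6
= 0.0151

0.0151


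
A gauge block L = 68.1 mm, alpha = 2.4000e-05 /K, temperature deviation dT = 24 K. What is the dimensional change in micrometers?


dL = L * alpha * dT
= 68.1 * 2.4000e-05 * 24
= 0.0392256 mm
dL_um = 0.0392256 * 1000 = 39.2256 um

39.2256


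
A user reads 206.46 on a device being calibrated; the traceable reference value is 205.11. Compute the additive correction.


Correction = standard - reading
= 205.11 - 206.46
= -1.3500

-1.3500


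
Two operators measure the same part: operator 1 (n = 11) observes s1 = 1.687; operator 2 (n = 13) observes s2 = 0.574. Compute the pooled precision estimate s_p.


s_p = sqrt(((n1-1)*s1^2 + (n2-1)*s2^2) / (n1+n2-2))
numerator = (11-1)*1.687^2 + (13-1)*0.574^2 = 28.45969 + 3.953712 = 32.413402
denominator = 11 + 13 - 2 = 22
s_p^2 = 32.413402 / 22 = 1.4733365
s_p = sqrt(1.4733365) = 1.2138

1.2138


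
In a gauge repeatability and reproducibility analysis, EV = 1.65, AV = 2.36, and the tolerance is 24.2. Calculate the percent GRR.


GRR = sqrt(EV^2 + AV^2) = sqrt(1.65^2 + 2.36^2) = 2.8796007
%GRR = GRR / tol * 100 = 2.8796007 / 24.2 * 100
%GRR = 11.8992

11.8992


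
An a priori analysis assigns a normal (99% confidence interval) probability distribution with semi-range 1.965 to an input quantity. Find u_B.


u_B = half_width / 2.576
u_B = 1.965 / 2.576
u_B = 0.7628

0.7628


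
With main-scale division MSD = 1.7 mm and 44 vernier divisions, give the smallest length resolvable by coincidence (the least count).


LC = MSD / n_div
= 1.7 / 44
= 0.0386

0.0386


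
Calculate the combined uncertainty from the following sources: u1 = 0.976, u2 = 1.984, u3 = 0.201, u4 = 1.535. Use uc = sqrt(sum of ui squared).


uc = sqrt(0.976^2 + 1.984^2 + 0.201^2 + 1.535^2)
uc = sqrt(7.285458)
uc = 2.6992

2.6992


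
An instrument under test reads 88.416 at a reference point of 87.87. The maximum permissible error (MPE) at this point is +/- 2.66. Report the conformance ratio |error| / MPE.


e = indication - reference = 88.416 - 87.87 = 0.5460
|e| = 0.5460
ratio = |e| / MPE = 0.5460 / 2.66
ratio = 0.2053

0.2053


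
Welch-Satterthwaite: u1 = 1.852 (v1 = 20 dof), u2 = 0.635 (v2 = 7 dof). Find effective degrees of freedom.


uc = sqrt(u1^2 + u2^2) = sqrt(1.852^2 + 0.635^2) = 1.9578378
v_eff = uc^4 / (u1^4/v1 + u2^4/v2)
= 1.9578378^4 / (1.852^4/20 + 0.635^4/7)
= 14.692877 / 0.61143927
v_eff = 24.0300

24.0300


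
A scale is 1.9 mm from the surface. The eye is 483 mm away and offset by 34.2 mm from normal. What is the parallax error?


error = h * offset / d
= 1.9 * 34.2 / 483
= 0.1345

0.1345


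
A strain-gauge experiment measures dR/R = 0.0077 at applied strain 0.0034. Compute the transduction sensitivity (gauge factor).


GF = (dR/R) / epsilon
= 0.0077 / 0.0034
= 2.2647

2.2647


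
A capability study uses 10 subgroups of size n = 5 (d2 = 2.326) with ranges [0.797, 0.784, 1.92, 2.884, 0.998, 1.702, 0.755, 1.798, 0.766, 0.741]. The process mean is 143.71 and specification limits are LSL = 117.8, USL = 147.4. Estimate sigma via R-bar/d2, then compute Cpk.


R_bar = (0.797 + 0.784 + 1.92 + 2.884 + 0.998 + 1.702 + 0.755 + 1.798 + 0.766 + 0.741) / 10 = 1.3145
sigma = R_bar / d2 = 1.3145 / 2.326 = 0.56513328
Cp = (USL - LSL)/(6*sigma) = (147.4 - 117.8)/(6*0.56513328) = 8.7295
Cpu = (147.4 - 143.71)/(3*0.56513328) = 2.1765
Cpl = (143.71 - 117.8)/(3*0.56513328) = 15.2825
Cpk = min(Cpu, Cpl) = 2.1765

2.1765


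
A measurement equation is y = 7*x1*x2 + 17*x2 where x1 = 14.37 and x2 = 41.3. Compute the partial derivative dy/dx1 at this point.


y = 7*x1*x2 + 17*x2
dy/dx1 = 7*x2
Evaluate at x2 = 41.3: c1 = 7 * 41.3
c1 = 289.1000

289.1000
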